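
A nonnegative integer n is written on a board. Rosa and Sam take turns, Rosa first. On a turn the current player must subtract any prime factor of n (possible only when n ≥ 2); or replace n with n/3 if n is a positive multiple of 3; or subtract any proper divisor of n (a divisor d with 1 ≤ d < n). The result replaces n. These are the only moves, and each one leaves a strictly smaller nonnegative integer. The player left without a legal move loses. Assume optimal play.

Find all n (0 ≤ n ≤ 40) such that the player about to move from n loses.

0, 1, 4, 9, 14, 20, 26, 32, 35, 38

Classify positions by backward induction: terminal positions (no move available) are L. From any other position, the mover wins iff some move reaches an L.
n=0: no move → L
n=1: no move → L
n=2: reaches L-position 0 → W
n=3: reaches L-position 0 → W
n=4: only reaches 2(W), 3(W), all W → L
n=5: reaches L-position 0 → W
n=6: reaches L-position 4 → W
n=7: reaches L-position 0 → W
n=8: reaches L-position 4 → W
n=9: only reaches 3(W), 6(W), 8(W), all W → L
n=10: reaches L-position 9 → W
n=11: reaches L-position 0 → W
n=12: reaches L-position 4 → W
n=13: reaches L-position 0 → W
n=14: only reaches 7(W), 12(W), 13(W), all W → L
n=15: reaches L-position 14 → W
n=16: reaches L-position 14 → W
n=17: reaches L-position 0 → W
n=18: reaches L-position 9 → W
n=19: reaches L-position 0 → W
n=20: only reaches 10(W), 15(W), 16(W), 18(W), 19(W), all W → L
n=21: reaches L-position 14 → W
n=22: reaches L-position 20 → W
n=23: reaches L-position 0 → W
n=24: reaches L-position 20 → W
n=25: reaches L-position 20 → W
n=26: only reaches 13(W), 24(W), 25(W), all W → L
n=27: reaches L-position 9 → W
n=28: reaches L-position 14 → W
n=29: reaches L-position 0 → W
n=30: reaches L-position 20 → W
n=31: reaches L-position 0 → W
n=32: only reaches 16(W), 24(W), 28(W), 30(W), 31(W), all W → L
n=33: reaches L-position 32 → W
n=34: reaches L-position 32 → W
n=35: only reaches 28(W), 30(W), 34(W), all W → L
n=36: reaches L-position 32 → W
n=37: reaches L-position 0 → W
n=38: only reaches 19(W), 36(W), 37(W), all W → L
n=39: reaches L-position 26 → W
n=40: reaches L-position 20 → W
Reading off the rows marked L gives the requested list; there are 10 such values of n.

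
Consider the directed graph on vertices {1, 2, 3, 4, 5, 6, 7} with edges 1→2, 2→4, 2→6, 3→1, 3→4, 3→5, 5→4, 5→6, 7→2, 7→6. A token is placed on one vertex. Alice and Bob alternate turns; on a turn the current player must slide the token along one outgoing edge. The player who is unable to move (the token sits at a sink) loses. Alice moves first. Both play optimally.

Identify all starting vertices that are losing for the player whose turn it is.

Positions with no move are L. A position that does have a move is losing for the player to move precisely when every available move leads to a winning position for the opponent. Fill in the labels:
Every edge goes from a vertex to one that appears earlier in the order 6, 4, 2, 1, 7, 5, 3, so processing vertices in that order labels each vertex after all of its successors.
6: no outgoing edge → L
4: no outgoing edge → L
2: W (go to 4, an L position)
1: L (sole option 2(W) is W)
7: W (go to 6, an L position)
5: W (go to 4, an L position)
3: W (go to 1, an L position)
The losing starting vertices are exactly the entries labelled L in this table (3 of them).

1, 4, 6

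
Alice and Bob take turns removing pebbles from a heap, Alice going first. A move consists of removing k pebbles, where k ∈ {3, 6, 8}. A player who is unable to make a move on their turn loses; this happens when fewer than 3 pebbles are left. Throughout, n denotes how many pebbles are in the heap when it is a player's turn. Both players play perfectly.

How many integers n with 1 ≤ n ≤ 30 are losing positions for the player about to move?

Positions with no move are L. A position that does have a move is losing for the player to move precisely when every available move leads to a winning position for the opponent. Fill in the labels:
n=0: no move → L
n=1: no move → L
n=2: no move → L
n=3: reaches L-position 0 → W
n=4: reaches L-position 1 → W
n=5: reaches L-position 2 → W
n=6: reaches L-position 0 → W
n=7: reaches L-position 1 → W
n=8: reaches L-position 2 → W
n=9: reaches L-position 1 → W
n=10: reaches L-position 2 → W
n=11: only reaches 8(W), 5(W), 3(W), all W → L
n=12: only reaches 9(W), 6(W), 4(W), all W → L
n=13: only reaches 10(W), 7(W), 5(W), all W → L
n=14: reaches L-position 11 → W
n=15: reaches L-position 12 → W
n=16: reaches L-position 13 → W
n=17: reaches L-position 11 → W
n=18: reaches L-position 12 → W
n=19: reaches L-position 13 → W
n=20: reaches L-position 12 → W
n=21: reaches L-position 13 → W
n=22: only reaches 19(W), 16(W), 14(W), all W → L
n=23: only reaches 20(W), 17(W), 15(W), all W → L
n=24: only reaches 21(W), 18(W), 16(W), all W → L
n=25: reaches L-position 22 → W
n=26: reaches L-position 23 → W
n=27: reaches L-position 24 → W
n=28: reaches L-position 22 → W
n=29: reaches L-position 23 → W
n=30: reaches L-position 24 → W
L entries with 1 ≤ n ≤ 30 (n=0 is outside the asked range and is not counted): n = 1, 2, 11, 12, 13, 22, 23, 24; that makes 8.

8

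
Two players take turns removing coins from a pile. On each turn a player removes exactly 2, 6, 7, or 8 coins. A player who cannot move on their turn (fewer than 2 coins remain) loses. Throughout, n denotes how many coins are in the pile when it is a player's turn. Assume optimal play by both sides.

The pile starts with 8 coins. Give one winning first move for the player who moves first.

Remove 7, leaving 1.

Build the W/L table. Terminal = L. A non-terminal position is W if it has a move to some L; otherwise it is L.
n=0: no move → L
n=1: no move → L
n=2: →0(L), so W
n=3: →1(L), so W
n=4: →2(W) only, which is W, so L
n=5: →3(W) only, which is W, so L
n=6: →4(L), so W
n=7: →5(L), so W
n=8: →1(L), so W
From 8, the L positions reachable in one move are: 1, 0. Any move reaching one of these is winning.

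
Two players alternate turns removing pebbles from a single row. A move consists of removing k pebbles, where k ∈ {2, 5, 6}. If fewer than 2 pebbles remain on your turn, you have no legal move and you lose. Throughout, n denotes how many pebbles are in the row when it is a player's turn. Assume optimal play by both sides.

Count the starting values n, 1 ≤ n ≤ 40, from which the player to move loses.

Compute win/loss labels from the base case upward. A position with no move is L. Any other position is W if it can reach an L in one move, else L.
n=0: no move → L
n=1: no move → L
n=2: W (go to 0, an L position)
n=3: W (go to 1, an L position)
n=4: L (sole option 2(W) is W)
n=5: W (go to 0, an L position)
n=6: W (go to 4, an L position)
n=7: W (go to 1, an L position)
n=8: L (options 6(W), 3(W), 2(W) are all W)
n=9: W (go to 4, an L position)
n=10: W (go to 8, an L position)
n=11: L (options 9(W), 6(W), 5(W) are all W)
n=12: L (options 10(W), 7(W), 6(W) are all W)
n=13: W (go to 11, an L position)
n=14: W (go to 12, an L position)
n=15: L (options 13(W), 10(W), 9(W) are all W)
n=16: W (go to 11, an L position)
n=17: W (go to 15, an L position)
n=18: W (go to 12, an L position)
n=19: L (options 17(W), 14(W), 13(W) are all W)
n=20: W (go to 15, an L position)
n=21: W (go to 19, an L position)
n=22: L (options 20(W), 17(W), 16(W) are all W)
n=23: L (options 21(W), 18(W), 17(W) are all W)
n=24: W (go to 22, an L position)
n=25: W (go to 23, an L position)
n=26: L (options 24(W), 21(W), 20(W) are all W)
n=27: W (go to 22, an L position)
n=28: W (go to 26, an L position)
n=29: W (go to 23, an L position)
n=30: L (options 28(W), 25(W), 24(W) are all W)
n=31: W (go to 26, an L position)
n=32: W (go to 30, an L position)
n=33: L (options 31(W), 28(W), 27(W) are all W)
n=34: L (options 32(W), 29(W), 28(W) are all W)
n=35: W (go to 33, an L position)
n=36: W (go to 34, an L position)
n=37: L (options 35(W), 32(W), 31(W) are all W)
n=38: W (go to 33, an L position)
n=39: W (go to 37, an L position)
n=40: W (go to 34, an L position)
L entries with 1 ≤ n ≤ 40 (n=0 is outside the asked range and is not counted): n = 1, 4, 8, 11, 12, 15, 19, 22, 23, 26, 30, 33, 34, 37; that makes 14.

14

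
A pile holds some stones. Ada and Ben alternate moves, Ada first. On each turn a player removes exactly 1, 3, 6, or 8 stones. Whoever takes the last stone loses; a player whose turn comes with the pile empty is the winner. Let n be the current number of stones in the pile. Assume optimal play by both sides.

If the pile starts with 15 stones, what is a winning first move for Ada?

Remove 1, leaving 14.

Label each position W (a win for the player to move) or L (a loss). A position with no legal move is W; any other position is W exactly when some move reaches an L, and L when every move reaches a W.
n=0: no move; the opponent has just taken the last stone and therefore loses → W
n=1: L (sole option 0(W) is W)
n=2: W (go to 1, an L position)
n=3: L (options 2(W), 0(W) are all W)
n=4: W (go to 3, an L position)
n=5: L (options 4(W), 2(W) are all W)
n=6: W (go to 5, an L position)
n=7: W (go to 1, an L position)
n=8: W (go to 5, an L position)
n=9: W (go to 3, an L position)
n=10: L (options 9(W), 7(W), 4(W), 2(W) are all W)
n=11: W (go to 10, an L position)
n=12: L (options 11(W), 9(W), 6(W), 4(W) are all W)
n=13: W (go to 12, an L position)
n=14: L (options 13(W), 11(W), 8(W), 6(W) are all W)
n=15: W (go to 14, an L position)
From 15, the L positions reachable in one move are: 14, 12. Any move reaching one of these is winning.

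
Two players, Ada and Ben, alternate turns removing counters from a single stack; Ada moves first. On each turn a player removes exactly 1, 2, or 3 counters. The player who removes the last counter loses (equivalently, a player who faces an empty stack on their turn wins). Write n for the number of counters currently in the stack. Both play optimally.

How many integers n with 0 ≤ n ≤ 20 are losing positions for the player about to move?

5

Build the W/L table. Terminal = W. A non-terminal position is W if it has a move to some L; otherwise it is L.
n=0: no move; the opponent has just taken the last counter and therefore loses → W
n=1: L (sole option 0(W) is W)
n=2: W (go to 1, an L position)
n=3: W (go to 1, an L position)
n=4: W (go to 1, an L position)
n=5: L (options 4(W), 3(W), 2(W) are all W)
n=6: W (go to 5, an L position)
n=7: W (go to 5, an L position)
n=8: W (go to 5, an L position)
n=9: L (options 8(W), 7(W), 6(W) are all W)
n=10: W (go to 9, an L position)
n=11: W (go to 9, an L position)
n=12: W (go to 9, an L position)
n=13: L (options 12(W), 11(W), 10(W) are all W)
n=14: W (go to 13, an L position)
n=15: W (go to 13, an L position)
n=16: W (go to 13, an L position)
n=17: L (options 16(W), 15(W), 14(W) are all W)
n=18: W (go to 17, an L position)
n=19: W (go to 17, an L position)
n=20: W (go to 17, an L position)
L entries with 0 ≤ n ≤ 20: n = 1, 5, 9, 13, 17; that makes 5.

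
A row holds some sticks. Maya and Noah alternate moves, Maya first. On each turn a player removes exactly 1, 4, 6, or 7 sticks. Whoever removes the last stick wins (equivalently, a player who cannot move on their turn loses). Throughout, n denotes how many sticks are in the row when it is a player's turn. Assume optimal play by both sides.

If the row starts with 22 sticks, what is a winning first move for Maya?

Build the W/L table. Terminal = L. A non-terminal position is W if it has a move to some L; otherwise it is L.
n=0: no move → L
n=1: W (go to 0, an L position)
n=2: L (sole option 1(W) is W)
n=3: W (go to 2, an L position)
n=4: W (go to 0, an L position)
n=5: L (options 4(W), 1(W) are all W)
n=6: W (go to 5, an L position)
n=7: W (go to 0, an L position)
n=8: W (go to 2, an L position)
n=9: W (go to 5, an L position)
n=10: L (options 9(W), 6(W), 4(W), 3(W) are all W)
n=11: W (go to 10, an L position)
n=12: W (go to 5, an L position)
n=13: L (options 12(W), 9(W), 7(W), 6(W) are all W)
n=14: W (go to 13, an L position)
n=15: L (options 14(W), 11(W), 9(W), 8(W) are all W)
n=16: W (go to 15, an L position)
n=17: W (go to 13, an L position)
n=18: L (options 17(W), 14(W), 12(W), 11(W) are all W)
n=19: W (go to 18, an L position)
n=20: W (go to 13, an L position)
n=21: W (go to 15, an L position)
n=22: W (go to 18, an L position)
From 22, the L positions reachable in one move are: 18, 15. Any move reaching one of these is winning.

Remove 4, leaving 18.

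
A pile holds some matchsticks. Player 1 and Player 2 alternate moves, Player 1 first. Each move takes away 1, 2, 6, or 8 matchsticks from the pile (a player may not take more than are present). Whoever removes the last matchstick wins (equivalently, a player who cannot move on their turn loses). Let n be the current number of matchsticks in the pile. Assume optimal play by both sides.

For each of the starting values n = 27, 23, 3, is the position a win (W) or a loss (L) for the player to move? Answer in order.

27: W, 23: W, 3: L

Use the standard recursion: the mover loses at a terminal position; elsewhere, the mover wins exactly when some move hands the opponent an L position.
n=0: no move → L
n=1: can move to 0, which is L ⇒ W
n=2: can move to 0, which is L ⇒ W
n=3: moves to 2(W), 1(W); every one is W ⇒ L
n=4: can move to 3, which is L ⇒ W
n=5: can move to 3, which is L ⇒ W
n=6: can move to 0, which is L ⇒ W
n=7: moves to 6(W), 5(W), 1(W); every one is W ⇒ L
n=8: can move to 7, which is L ⇒ W
n=9: can move to 7, which is L ⇒ W
n=10: moves to 9(W), 8(W), 4(W), 2(W); every one is W ⇒ L
n=11: can move to 10, which is L ⇒ W
n=12: can move to 10, which is L ⇒ W
n=13: can move to 7, which is L ⇒ W
n=14: moves to 13(W), 12(W), 8(W), 6(W); every one is W ⇒ L
n=15: can move to 14, which is L ⇒ W
n=16: can move to 14, which is L ⇒ W
n=17: moves to 16(W), 15(W), 11(W), 9(W); every one is W ⇒ L
n=18: can move to 17, which is L ⇒ W
n=19: can move to 17, which is L ⇒ W
n=20: can move to 14, which is L ⇒ W
n=21: moves to 20(W), 19(W), 15(W), 13(W); every one is W ⇒ L
n=22: can move to 21, which is L ⇒ W
n=23: can move to 21, which is L ⇒ W
n=24: moves to 23(W), 22(W), 18(W), 16(W); every one is W ⇒ L
n=25: can move to 24, which is L ⇒ W
n=26: can move to 24, which is L ⇒ W
n=27: can move to 21, which is L ⇒ W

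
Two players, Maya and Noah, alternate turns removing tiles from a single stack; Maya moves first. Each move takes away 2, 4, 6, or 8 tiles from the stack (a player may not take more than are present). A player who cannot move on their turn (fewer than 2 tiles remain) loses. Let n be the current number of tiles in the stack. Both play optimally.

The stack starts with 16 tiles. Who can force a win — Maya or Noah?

Maya wins.

Build the W/L table. Terminal = L. A non-terminal position is W if it has a move to some L; otherwise it is L.
n=0: no move → L
n=1: no move → L
n=2: can move to 0, which is L ⇒ W
n=3: can move to 1, which is L ⇒ W
n=4: can move to 0, which is L ⇒ W
n=5: can move to 1, which is L ⇒ W
n=6: can move to 0, which is L ⇒ W
n=7: can move to 1, which is L ⇒ W
n=8: can move to 0, which is L ⇒ W
n=9: can move to 1, which is L ⇒ W
n=10: moves to 8(W), 6(W), 4(W), 2(W); every one is W ⇒ L
n=11: moves to 9(W), 7(W), 5(W), 3(W); every one is W ⇒ L
n=12: can move to 10, which is L ⇒ W
n=13: can move to 11, which is L ⇒ W
n=14: can move to 10, which is L ⇒ W
n=15: can move to 11, which is L ⇒ W
n=16: can move to 10, which is L ⇒ W
From 16 Maya can remove 6, leaving 10, reaching an L position.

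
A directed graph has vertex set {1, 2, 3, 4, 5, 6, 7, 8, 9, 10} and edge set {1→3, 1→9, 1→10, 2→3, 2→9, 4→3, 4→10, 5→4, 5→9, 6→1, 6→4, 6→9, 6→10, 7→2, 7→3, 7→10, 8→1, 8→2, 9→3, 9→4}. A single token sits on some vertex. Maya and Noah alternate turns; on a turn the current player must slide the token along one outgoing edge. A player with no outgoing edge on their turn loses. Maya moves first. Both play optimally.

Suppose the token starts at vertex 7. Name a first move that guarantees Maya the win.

Build the W/L table. Terminal = L. A non-terminal position is W if it has a move to some L; otherwise it is L.
Every edge goes from a vertex to one that appears earlier in the order 3, 10, 4, 9, 1, 6, 2, 7, 5, 8, so processing vertices in that order labels each vertex after all of its successors.
3: no outgoing edge → L
10: no outgoing edge → L
4: reaches L-position 10 → W
9: reaches L-position 3 → W
1: reaches L-position 10 → W
6: reaches L-position 10 → W
2: reaches L-position 3 → W
7: reaches L-position 10 → W
5: only reaches 9(W), 4(W), all W → L
8: only reaches 2(W), 1(W), all W → L
From 7, the L positions reachable in one move are: 10, 3. Any move reaching one of these is winning.

Move to 10.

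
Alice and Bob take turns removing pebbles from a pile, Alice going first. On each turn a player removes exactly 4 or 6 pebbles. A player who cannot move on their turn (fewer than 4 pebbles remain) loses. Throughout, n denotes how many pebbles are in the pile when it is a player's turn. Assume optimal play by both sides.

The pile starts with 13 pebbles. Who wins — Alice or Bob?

Label each position W (a win for the player to move) or L (a loss). A position with no legal move is L; any other position is W exactly when some move reaches an L, and L when every move reaches a W.
n=0: no move → L
n=1: no move → L
n=2: no move → L
n=3: no move → L
n=4: W (go to 0, an L position)
n=5: W (go to 1, an L position)
n=6: W (go to 2, an L position)
n=7: W (go to 3, an L position)
n=8: W (go to 2, an L position)
n=9: W (go to 3, an L position)
n=10: L (options 6(W), 4(W) are all W)
n=11: L (options 7(W), 5(W) are all W)
n=12: L (options 8(W), 6(W) are all W)
n=13: L (options 9(W), 7(W) are all W)
The starting position 13 is L: whatever Alice does, the opponent receives a W position.

Bob wins.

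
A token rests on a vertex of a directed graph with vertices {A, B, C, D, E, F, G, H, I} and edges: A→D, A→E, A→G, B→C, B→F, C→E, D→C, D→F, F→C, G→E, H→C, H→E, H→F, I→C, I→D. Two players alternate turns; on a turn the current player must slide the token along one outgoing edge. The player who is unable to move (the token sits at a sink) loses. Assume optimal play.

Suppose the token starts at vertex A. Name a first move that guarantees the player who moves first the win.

Compute win/loss labels from the base case upward. A position with no move is L. Any other position is W if it can reach an L in one move, else L.
Every edge goes from a vertex to one that appears earlier in the order E, C, F, G, D, A, H, B, I, so processing vertices in that order labels each vertex after all of its successors.
E: no outgoing edge → L
C: can move to E, which is L ⇒ W
F: the only move is to C(W), a W ⇒ L
G: can move to E, which is L ⇒ W
D: can move to F, which is L ⇒ W
A: can move to E, which is L ⇒ W
H: can move to F, which is L ⇒ W
B: can move to F, which is L ⇒ W
I: moves to D(W), C(W); every one is W ⇒ L
From A, the L positions reachable in one move are: E.

Move to E.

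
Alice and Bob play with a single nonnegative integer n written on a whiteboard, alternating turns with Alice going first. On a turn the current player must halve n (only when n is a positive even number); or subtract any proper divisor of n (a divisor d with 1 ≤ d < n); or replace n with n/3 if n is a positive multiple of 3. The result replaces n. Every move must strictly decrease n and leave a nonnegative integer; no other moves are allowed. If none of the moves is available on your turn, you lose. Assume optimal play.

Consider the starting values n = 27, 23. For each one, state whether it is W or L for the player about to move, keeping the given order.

Positions with no move are L. A position that does have a move is losing for the player to move precisely when every available move leads to a winning position for the opponent. Fill in the labels:
n=0: no move → L
n=1: no move → L
n=2: can move to 1, which is L ⇒ W
n=3: can move to 1, which is L ⇒ W
n=4: moves to 2(W), 3(W); every one is W ⇒ L
n=5: can move to 4, which is L ⇒ W
n=6: can move to 4, which is L ⇒ W
n=7: the only move is to 6(W), a W ⇒ L
n=8: can move to 4, which is L ⇒ W
n=9: moves to 3(W), 6(W), 8(W); every one is W ⇒ L
n=10: can move to 9, which is L ⇒ W
n=11: the only move is to 10(W), a W ⇒ L
n=12: can move to 4, which is L ⇒ W
n=13: the only move is to 12(W), a W ⇒ L
n=14: can move to 7, which is L ⇒ W
n=15: moves to 5(W), 10(W), 12(W), 14(W); every one is W ⇒ L
n=16: can move to 15, which is L ⇒ W
n=17: the only move is to 16(W), a W ⇒ L
n=18: can move to 9, which is L ⇒ W
n=19: the only move is to 18(W), a W ⇒ L
n=20: can move to 15, which is L ⇒ W
n=21: can move to 7, which is L ⇒ W
n=22: can move to 11, which is L ⇒ W
n=23: the only move is to 22(W), a W ⇒ L
n=24: can move to 23, which is L ⇒ W
n=25: moves to 20(W), 24(W); every one is W ⇒ L
n=26: can move to 13, which is L ⇒ W
n=27: can move to 9, which is L ⇒ W

27: W, 23: L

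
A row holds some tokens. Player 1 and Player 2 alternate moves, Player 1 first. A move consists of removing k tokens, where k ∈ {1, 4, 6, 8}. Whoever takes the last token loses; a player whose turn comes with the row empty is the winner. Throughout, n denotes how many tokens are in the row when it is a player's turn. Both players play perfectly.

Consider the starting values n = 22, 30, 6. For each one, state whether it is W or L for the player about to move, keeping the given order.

Work bottom-up. With no move the player to move wins. Otherwise the position is W if at least one move leads to an L position for the opponent, and L if every move leads to a W.
n=0: no move; the opponent has just taken the last token and therefore loses → W
n=1: the only move is to 0(W), a W ⇒ L
n=2: can move to 1, which is L ⇒ W
n=3: the only move is to 2(W), a W ⇒ L
n=4: can move to 3, which is L ⇒ W
n=5: can move to 1, which is L ⇒ W
n=6: moves to 5(W), 2(W), 0(W); every one is W ⇒ L
n=7: can move to 6, which is L ⇒ W
n=8: moves to 7(W), 4(W), 2(W), 0(W); every one is W ⇒ L
n=9: can move to 8, which is L ⇒ W
n=10: can move to 6, which is L ⇒ W
n=11: can move to 3, which is L ⇒ W
n=12: can move to 8, which is L ⇒ W
n=13: moves to 12(W), 9(W), 7(W), 5(W); every one is W ⇒ L
n=14: can move to 13, which is L ⇒ W
n=15: moves to 14(W), 11(W), 9(W), 7(W); every one is W ⇒ L
n=16: can move to 15, which is L ⇒ W
n=17: can move to 13, which is L ⇒ W
n=18: moves to 17(W), 14(W), 12(W), 10(W); every one is W ⇒ L
n=19: can move to 18, which is L ⇒ W
n=20: moves to 19(W), 16(W), 14(W), 12(W); every one is W ⇒ L
n=21: can move to 20, which is L ⇒ W
n=22: can move to 18, which is L ⇒ W
n=23: can move to 15, which is L ⇒ W
n=24: can move to 20, which is L ⇒ W
n=25: moves to 24(W), 21(W), 19(W), 17(W); every one is W ⇒ L
n=26: can move to 25, which is L ⇒ W
n=27: moves to 26(W), 23(W), 21(W), 19(W); every one is W ⇒ L
n=28: can move to 27, which is L ⇒ W
n=29: can move to 25, which is L ⇒ W
n=30: moves to 29(W), 26(W), 24(W), 22(W); every one is W ⇒ L

22: W, 30: L, 6: L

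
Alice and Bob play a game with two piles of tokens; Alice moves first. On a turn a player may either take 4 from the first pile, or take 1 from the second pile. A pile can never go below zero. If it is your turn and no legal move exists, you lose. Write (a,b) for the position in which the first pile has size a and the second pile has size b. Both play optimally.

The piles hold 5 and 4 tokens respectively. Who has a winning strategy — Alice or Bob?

Positions with no move are L. A position that does have a move is losing for the player to move precisely when every available move leads to a winning position for the opponent. Fill in the labels:
No move ever increases a pile, so every position that can arise here has a ≤ 5 and b ≤ 4; it is enough to label the cells with 0 ≤ a ≤ 5 and 0 ≤ b ≤ 4.
Every move lowers a or b (never raises either), so fill the grid row by row in increasing a, and left to right within a row: each cell's successors are then already labelled.
      b=0  b=1  b=2  b=3  b=4
a=0:    L    W    L    W    L
a=1:    L    W    L    W    L
a=2:    L    W    L    W    L
a=3:    L    W    L    W    L
a=4:    W    L    W    L    W
a=5:    W    L    W    L    W
Cells with no legal move (terminal, hence L): (0,0), (1,0), (2,0), (3,0).
The remaining L cells, each justified by listing all of its moves:
(0,2): only reaches (0,1)(W), which is W → L
(0,4): only reaches (0,3)(W), which is W → L
(1,2): only reaches (1,1)(W), which is W → L
(1,4): only reaches (1,3)(W), which is W → L
(2,2): only reaches (2,1)(W), which is W → L
(2,4): only reaches (2,3)(W), which is W → L
(3,2): only reaches (3,1)(W), which is W → L
(3,4): only reaches (3,3)(W), which is W → L
(4,1): only reaches (0,1)(W), (4,0)(W), all W → L
(4,3): only reaches (0,3)(W), (4,2)(W), all W → L
(5,1): only reaches (1,1)(W), (5,0)(W), all W → L
(5,3): only reaches (1,3)(W), (5,2)(W), all W → L
Every other cell has at least one move into one of the L cells above, so it is W.
The starting position (5,4) is W: Alice should move to (1,4), handing over an L position.

Alice wins.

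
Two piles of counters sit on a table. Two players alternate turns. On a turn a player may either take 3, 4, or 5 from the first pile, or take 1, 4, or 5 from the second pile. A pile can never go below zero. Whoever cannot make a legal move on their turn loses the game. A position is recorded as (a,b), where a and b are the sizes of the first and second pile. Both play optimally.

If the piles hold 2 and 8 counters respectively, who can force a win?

The second player wins.

Classify positions by backward induction: terminal positions (no move available) are L. From any other position, the mover wins iff some move reaches an L.
No move ever increases a pile, so every position that can arise here has a ≤ 2 and b ≤ 8; it is enough to label the cells with 0 ≤ a ≤ 2 and 0 ≤ b ≤ 8.
Every move lowers a or b (never raises either), so fill the grid row by row in increasing a, and left to right within a row: each cell's successors are then already labelled.
      b=0  b=1  b=2  b=3  b=4  b=5  b=6  b=7  b=8
a=0:    L    W    L    W    W    W    W    W    L
a=1:    L    W    L    W    W    W    W    W    L
a=2:    L    W    L    W    W    W    W    W    L
Cells with no legal move (terminal, hence L): (0,0), (1,0), (2,0).
The remaining L cells, each justified by listing all of its moves:
(0,2): L (sole option (0,1)(W) is W)
(0,8): L (options (0,7)(W), (0,4)(W), (0,3)(W) are all W)
(1,2): L (sole option (1,1)(W) is W)
(1,8): L (options (1,7)(W), (1,4)(W), (1,3)(W) are all W)
(2,2): L (sole option (2,1)(W) is W)
(2,8): L (options (2,7)(W), (2,4)(W), (2,3)(W) are all W)
Every other cell has at least one move into one of the L cells above, so it is W.
Every move from (2,8) reaches a W position, so the mover loses.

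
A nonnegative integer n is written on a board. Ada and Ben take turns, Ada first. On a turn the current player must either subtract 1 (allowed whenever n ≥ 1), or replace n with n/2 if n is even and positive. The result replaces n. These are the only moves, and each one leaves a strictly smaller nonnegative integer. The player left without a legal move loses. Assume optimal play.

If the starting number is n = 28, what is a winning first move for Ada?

Compute win/loss labels from the base case upward. A position with no move is L. Any other position is W if it can reach an L in one move, else L.
n=0: no move → L
n=1: reaches L-position 0 → W
n=2: only reaches 1(W), which is W → L
n=3: reaches L-position 2 → W
n=4: reaches L-position 2 → W
n=5: only reaches 4(W), which is W → L
n=6: reaches L-position 5 → W
n=7: only reaches 6(W), which is W → L
n=8: reaches L-position 7 → W
n=9: only reaches 8(W), which is W → L
n=10: reaches L-position 5 → W
n=11: only reaches 10(W), which is W → L
n=12: reaches L-position 11 → W
n=13: only reaches 12(W), which is W → L
n=14: reaches L-position 7 → W
n=15: only reaches 14(W), which is W → L
n=16: reaches L-position 15 → W
n=17: only reaches 16(W), which is W → L
n=18: reaches L-position 9 → W
n=19: only reaches 18(W), which is W → L
n=20: reaches L-position 19 → W
n=21: only reaches 20(W), which is W → L
n=22: reaches L-position 11 → W
n=23: only reaches 22(W), which is W → L
n=24: reaches L-position 23 → W
n=25: only reaches 24(W), which is W → L
n=26: reaches L-position 13 → W
n=27: only reaches 26(W), which is W → L
n=28: reaches L-position 27 → W
From 28, the L positions reachable in one move are: 27.

Move to 27.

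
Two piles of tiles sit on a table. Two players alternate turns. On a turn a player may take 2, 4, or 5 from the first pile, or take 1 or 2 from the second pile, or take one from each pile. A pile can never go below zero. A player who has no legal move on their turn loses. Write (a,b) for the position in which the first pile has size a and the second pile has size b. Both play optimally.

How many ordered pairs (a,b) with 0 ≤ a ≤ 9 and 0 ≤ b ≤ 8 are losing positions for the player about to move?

24

Work bottom-up. With no move the player to move loses. Otherwise the position is W if at least one move leads to an L position for the opponent, and L if every move leads to a W.
Every move lowers a or b (never raises either), so fill the grid row by row in increasing a, and left to right within a row: each cell's successors are then already labelled.
      b=0  b=1  b=2  b=3  b=4  b=5  b=6  b=7  b=8
a=0:    L    W    W    L    W    W    L    W    W
a=1:    L    W    W    L    W    W    L    W    W
a=2:    W    W    L    W    W    L    W    W    L
a=3:    W    L    W    W    L    W    W    L    W
a=4:    W    L    W    W    L    W    W    L    W
a=5:    W    W    W    W    W    W    W    W    W
a=6:    W    W    W    W    W    W    W    W    W
a=7:    L    W    W    L    W    W    L    W    W
a=8:    L    W    W    L    W    W    L    W    W
a=9:    W    W    L    W    W    L    W    W    L
Cells with no legal move (terminal, hence L): (0,0), (1,0).
The remaining L cells, each justified by listing all of its moves:
(0,3): →(0,2)(W), (0,1)(W) — all W, so L
(0,6): →(0,5)(W), (0,4)(W) — all W, so L
(1,3): →(1,2)(W), (1,1)(W), (0,2)(W) — all W, so L
(1,6): →(1,5)(W), (1,4)(W), (0,5)(W) — all W, so L
(2,2): →(0,2)(W), (2,1)(W), (2,0)(W), (1,1)(W) — all W, so L
(2,5): →(0,5)(W), (2,4)(W), (2,3)(W), (1,4)(W) — all W, so L
(2,8): →(0,8)(W), (2,7)(W), (2,6)(W), (1,7)(W) — all W, so L
(3,1): →(1,1)(W), (3,0)(W), (2,0)(W) — all W, so L
(3,4): →(1,4)(W), (3,3)(W), (3,2)(W), (2,3)(W) — all W, so L
(3,7): →(1,7)(W), (3,6)(W), (3,5)(W), (2,6)(W) — all W, so L
(4,1): →(2,1)(W), (0,1)(W), (4,0)(W), (3,0)(W) — all W, so L
(4,4): →(2,4)(W), (0,4)(W), (4,3)(W), (4,2)(W), (3,3)(W) — all W, so L
(4,7): →(2,7)(W), (0,7)(W), (4,6)(W), (4,5)(W), (3,6)(W) — all W, so L
(7,0): →(5,0)(W), (3,0)(W), (2,0)(W) — all W, so L
(7,3): →(5,3)(W), (3,3)(W), (2,3)(W), (7,2)(W), (7,1)(W), (6,2)(W) — all W, so L
(7,6): →(5,6)(W), (3,6)(W), (2,6)(W), (7,5)(W), (7,4)(W), (6,5)(W) — all W, so L
(8,0): →(6,0)(W), (4,0)(W), (3,0)(W) — all W, so L
(8,3): →(6,3)(W), (4,3)(W), (3,3)(W), (8,2)(W), (8,1)(W), (7,2)(W) — all W, so L
(8,6): →(6,6)(W), (4,6)(W), (3,6)(W), (8,5)(W), (8,4)(W), (7,5)(W) — all W, so L
(9,2): →(7,2)(W), (5,2)(W), (4,2)(W), (9,1)(W), (9,0)(W), (8,1)(W) — all W, so L
(9,5): →(7,5)(W), (5,5)(W), (4,5)(W), (9,4)(W), (9,3)(W), (8,4)(W) — all W, so L
(9,8): →(7,8)(W), (5,8)(W), (4,8)(W), (9,7)(W), (9,6)(W), (8,7)(W) — all W, so L
Every other cell has at least one move into one of the L cells above, so it is W.
L cells per row: a=0: 3, a=1: 3, a=2: 3, a=3: 3, a=4: 3, a=5: 0, a=6: 0, a=7: 3, a=8: 3, a=9: 3; total 24.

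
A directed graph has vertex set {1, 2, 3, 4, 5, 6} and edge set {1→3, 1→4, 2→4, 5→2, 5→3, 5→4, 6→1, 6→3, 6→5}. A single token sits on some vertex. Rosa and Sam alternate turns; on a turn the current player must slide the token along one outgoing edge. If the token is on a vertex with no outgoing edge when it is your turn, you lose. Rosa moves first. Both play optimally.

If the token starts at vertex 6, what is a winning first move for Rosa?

Label each position W (a win for the player to move) or L (a loss). A position with no legal move is L; any other position is W exactly when some move reaches an L, and L when every move reaches a W.
Every edge goes from a vertex to one that appears earlier in the order 4, 3, 2, 1, 5, 6, so processing vertices in that order labels each vertex after all of its successors.
4: no outgoing edge → L
3: no outgoing edge → L
2: W (go to 4, an L position)
1: W (go to 3, an L position)
5: W (go to 3, an L position)
6: W (go to 3, an L position)
From 6, the L positions reachable in one move are: 3.

Move to 3.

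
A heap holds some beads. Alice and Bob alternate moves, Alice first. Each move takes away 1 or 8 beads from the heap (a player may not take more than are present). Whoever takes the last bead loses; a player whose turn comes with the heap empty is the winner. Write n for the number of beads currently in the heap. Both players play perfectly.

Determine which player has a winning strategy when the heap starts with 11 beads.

Compute win/loss labels from the base case upward. A position with no move is W. Any other position is W if it can reach an L in one move, else L.
n=0: no move; the opponent has just taken the last bead and therefore loses → W
n=1: L (sole option 0(W) is W)
n=2: W (go to 1, an L position)
n=3: L (sole option 2(W) is W)
n=4: W (go to 3, an L position)
n=5: L (sole option 4(W) is W)
n=6: W (go to 5, an L position)
n=7: L (sole option 6(W) is W)
n=8: W (go to 7, an L position)
n=9: W (go to 1, an L position)
n=10: L (options 9(W), 2(W) are all W)
n=11: W (go to 10, an L position)
The starting position 11 is W: Alice should remove 1, leaving 10, handing over an L position.

Alice wins.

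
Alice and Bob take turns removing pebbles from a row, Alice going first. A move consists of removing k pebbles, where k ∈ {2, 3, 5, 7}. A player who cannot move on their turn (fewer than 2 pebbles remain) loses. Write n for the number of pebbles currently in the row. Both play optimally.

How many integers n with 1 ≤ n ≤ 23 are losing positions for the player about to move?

5

Work bottom-up. With no move the player to move loses. Otherwise the position is W if at least one move leads to an L position for the opponent, and L if every move leads to a W.
n=0: no move → L
n=1: no move → L
n=2: →0(L), so W
n=3: →1(L), so W
n=4: →1(L), so W
n=5: →0(L), so W
n=6: →1(L), so W
n=7: →0(L), so W
n=8: →1(L), so W
n=9: →7(W), 6(W), 4(W), 2(W) — all W, so L
n=10: →8(W), 7(W), 5(W), 3(W) — all W, so L
n=11: →9(L), so W
n=12: →10(L), so W
n=13: →10(L), so W
n=14: →9(L), so W
n=15: →10(L), so W
n=16: →9(L), so W
n=17: →10(L), so W
n=18: →16(W), 15(W), 13(W), 11(W) — all W, so L
n=19: →17(W), 16(W), 14(W), 12(W) — all W, so L
n=20: →18(L), so W
n=21: →19(L), so W
n=22: →19(L), so W
n=23: →18(L), so W
L entries with 1 ≤ n ≤ 23 (n=0 is outside the asked range and is not counted): n = 1, 9, 10, 18, 19; that makes 5.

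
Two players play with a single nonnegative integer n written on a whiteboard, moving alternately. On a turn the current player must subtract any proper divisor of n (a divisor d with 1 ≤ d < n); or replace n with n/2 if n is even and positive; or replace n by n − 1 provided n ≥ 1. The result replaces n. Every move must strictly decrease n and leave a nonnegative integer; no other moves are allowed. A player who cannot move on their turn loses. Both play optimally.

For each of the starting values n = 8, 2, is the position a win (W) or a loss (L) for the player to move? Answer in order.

8: W, 2: L

Build the W/L table. Terminal = L. A non-terminal position is W if it has a move to some L; otherwise it is L.
n=0: no move → L
n=1: can move to 0, which is L ⇒ W
n=2: the only move is to 1(W), a W ⇒ L
n=3: can move to 2, which is L ⇒ W
n=4: can move to 2, which is L ⇒ W
n=5: the only move is to 4(W), a W ⇒ L
n=6: can move to 5, which is L ⇒ W
n=7: the only move is to 6(W), a W ⇒ L
n=8: can move to 7, which is L ⇒ W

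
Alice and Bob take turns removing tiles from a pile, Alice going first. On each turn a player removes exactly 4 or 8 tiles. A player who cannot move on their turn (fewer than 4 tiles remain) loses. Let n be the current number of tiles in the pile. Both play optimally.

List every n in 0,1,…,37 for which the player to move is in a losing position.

0, 1, 2, 3, 12, 13, 14, 15, 24, 25, 26, 27, 36, 37

Use the standard recursion: the mover loses at a terminal position; elsewhere, the mover wins exactly when some move hands the opponent an L position.
n=0: no move → L
n=1: no move → L
n=2: no move → L
n=3: no move → L
n=4: can move to 0, which is L ⇒ W
n=5: can move to 1, which is L ⇒ W
n=6: can move to 2, which is L ⇒ W
n=7: can move to 3, which is L ⇒ W
n=8: can move to 0, which is L ⇒ W
n=9: can move to 1, which is L ⇒ W
n=10: can move to 2, which is L ⇒ W
n=11: can move to 3, which is L ⇒ W
n=12: moves to 8(W), 4(W); every one is W ⇒ L
n=13: moves to 9(W), 5(W); every one is W ⇒ L
n=14: moves to 10(W), 6(W); every one is W ⇒ L
n=15: moves to 11(W), 7(W); every one is W ⇒ L
n=16: can move to 12, which is L ⇒ W
n=17: can move to 13, which is L ⇒ W
n=18: can move to 14, which is L ⇒ W
n=19: can move to 15, which is L ⇒ W
n=20: can move to 12, which is L ⇒ W
n=21: can move to 13, which is L ⇒ W
n=22: can move to 14, which is L ⇒ W
n=23: can move to 15, which is L ⇒ W
n=24: moves to 20(W), 16(W); every one is W ⇒ L
n=25: moves to 21(W), 17(W); every one is W ⇒ L
n=26: moves to 22(W), 18(W); every one is W ⇒ L
n=27: moves to 23(W), 19(W); every one is W ⇒ L
n=28: can move to 24, which is L ⇒ W
n=29: can move to 25, which is L ⇒ W
n=30: can move to 26, which is L ⇒ W
n=31: can move to 27, which is L ⇒ W
n=32: can move to 24, which is L ⇒ W
n=33: can move to 25, which is L ⇒ W
n=34: can move to 26, which is L ⇒ W
n=35: can move to 27, which is L ⇒ W
n=36: moves to 32(W), 28(W); every one is W ⇒ L
n=37: moves to 33(W), 29(W); every one is W ⇒ L
The losing starting values of n are exactly the entries labelled L in this table (14 of them).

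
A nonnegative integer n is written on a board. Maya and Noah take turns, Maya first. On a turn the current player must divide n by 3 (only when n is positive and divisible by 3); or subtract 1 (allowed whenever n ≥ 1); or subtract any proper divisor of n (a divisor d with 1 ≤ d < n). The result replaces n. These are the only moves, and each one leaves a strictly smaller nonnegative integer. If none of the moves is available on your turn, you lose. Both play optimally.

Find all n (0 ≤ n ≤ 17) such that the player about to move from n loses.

Classify positions by backward induction: terminal positions (no move available) are L. From any other position, the mover wins iff some move reaches an L.
n=0: no move → L
n=1: reaches L-position 0 → W
n=2: only reaches 1(W), which is W → L
n=3: reaches L-position 2 → W
n=4: reaches L-position 2 → W
n=5: only reaches 4(W), which is W → L
n=6: reaches L-position 2 → W
n=7: only reaches 6(W), which is W → L
n=8: reaches L-position 7 → W
n=9: only reaches 3(W), 6(W), 8(W), all W → L
n=10: reaches L-position 5 → W
n=11: only reaches 10(W), which is W → L
n=12: reaches L-position 9 → W
n=13: only reaches 12(W), which is W → L
n=14: reaches L-position 7 → W
n=15: reaches L-position 5 → W
n=16: only reaches 8(W), 12(W), 14(W), 15(W), all W → L
n=17: reaches L-position 16 → W
Reading off the rows marked L gives the requested list; there are 8 such values of n.

0, 2, 5, 7, 9, 11, 13, 16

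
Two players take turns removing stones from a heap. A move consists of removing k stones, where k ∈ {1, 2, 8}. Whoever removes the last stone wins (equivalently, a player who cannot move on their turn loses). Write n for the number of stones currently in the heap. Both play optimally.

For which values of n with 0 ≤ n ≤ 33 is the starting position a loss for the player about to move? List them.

0, 3, 6, 9, 12, 15, 18, 21, 24, 27, 30, 33

Build the W/L table. Terminal = L. A non-terminal position is W if it has a move to some L; otherwise it is L.
n=0: no move → L
n=1: W (go to 0, an L position)
n=2: W (go to 0, an L position)
n=3: L (options 2(W), 1(W) are all W)
n=4: W (go to 3, an L position)
n=5: W (go to 3, an L position)
n=6: L (options 5(W), 4(W) are all W)
n=7: W (go to 6, an L position)
n=8: W (go to 6, an L position)
n=9: L (options 8(W), 7(W), 1(W) are all W)
n=10: W (go to 9, an L position)
n=11: W (go to 9, an L position)
n=12: L (options 11(W), 10(W), 4(W) are all W)
n=13: W (go to 12, an L position)
n=14: W (go to 12, an L position)
n=15: L (options 14(W), 13(W), 7(W) are all W)
n=16: W (go to 15, an L position)
n=17: W (go to 15, an L position)
n=18: L (options 17(W), 16(W), 10(W) are all W)
n=19: W (go to 18, an L position)
n=20: W (go to 18, an L position)
n=21: L (options 20(W), 19(W), 13(W) are all W)
n=22: W (go to 21, an L position)
n=23: W (go to 21, an L position)
n=24: L (options 23(W), 22(W), 16(W) are all W)
n=25: W (go to 24, an L position)
n=26: W (go to 24, an L position)
n=27: L (options 26(W), 25(W), 19(W) are all W)
n=28: W (go to 27, an L position)
n=29: W (go to 27, an L position)
n=30: L (options 29(W), 28(W), 22(W) are all W)
n=31: W (go to 30, an L position)
n=32: W (go to 30, an L position)
n=33: L (options 32(W), 31(W), 25(W) are all W)
Reading off the rows marked L gives the requested list; there are 12 such values of n.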